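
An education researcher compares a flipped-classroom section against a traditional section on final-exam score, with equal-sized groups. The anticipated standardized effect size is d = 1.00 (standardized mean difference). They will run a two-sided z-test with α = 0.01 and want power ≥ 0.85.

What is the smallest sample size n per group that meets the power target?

For power 0.85 need Φ(δ − z_{0.005}) = 0.85, so δ = z_{0.005} + z_{0.15} = 2.576 + 1.036 = 3.612.
(Ignoring the negligible lower-tail rejection probability gives the usual closed-form inversion.)
δ = d·√(n/2) ⇒ n = 2(δ/d)² = 2 × (3.612 / 1.00)² = 26.10.
Round up to the next whole unit.

n = 27 per group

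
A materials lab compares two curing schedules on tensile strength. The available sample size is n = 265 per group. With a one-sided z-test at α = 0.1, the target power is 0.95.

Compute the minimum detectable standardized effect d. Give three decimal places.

Required noncentrality: δ = z_{0.1} + z_{0.05} = 1.282 + 1.645 = 2.926.
δ = d·√(n/2) ⇒ d = δ/√(n/2) = 2.926/√(265/2) = 0.2542.

d ≈ 0.254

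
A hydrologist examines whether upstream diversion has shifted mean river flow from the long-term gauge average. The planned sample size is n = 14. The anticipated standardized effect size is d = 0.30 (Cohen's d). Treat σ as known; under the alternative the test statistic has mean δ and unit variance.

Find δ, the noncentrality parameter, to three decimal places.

The noncentrality parameter scales effect size by the design's sample-size factor: δ = d·√n = 0.30 × √14 = 1.1225

δ ≈ 1.122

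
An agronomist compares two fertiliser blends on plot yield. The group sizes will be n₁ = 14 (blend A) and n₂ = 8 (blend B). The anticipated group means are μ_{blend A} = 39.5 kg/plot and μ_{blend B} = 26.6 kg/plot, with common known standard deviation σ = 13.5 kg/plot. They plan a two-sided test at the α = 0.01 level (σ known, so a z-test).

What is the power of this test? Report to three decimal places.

Standardized effect: d = |μ_{blend A} − μ_{blend B}| / σ = |39.5 − 26.6| / 13.5 = 0.9556
Noncentrality parameter: δ = d / √(1/n₁ + 1/n₂) = 0.9556 / √(1/14 + 1/8) = 2.1560
Critical value for a two-sided test at α = 0.01: z_{α/2} = 2.576.
Power = Φ(δ − 2.576) + Φ(−δ − 2.576) = Φ(-0.420) + Φ(-4.732) = 0.3373 + 0.0000 = 0.3373.

Power ≈ 0.337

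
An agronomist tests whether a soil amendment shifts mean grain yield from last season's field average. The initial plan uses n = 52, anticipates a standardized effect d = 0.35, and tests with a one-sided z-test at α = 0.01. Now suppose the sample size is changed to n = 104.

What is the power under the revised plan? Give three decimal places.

With n = 104: δ = d·√n = 0.35 × √104 = 3.5693. Critical value z_{0.01} = 2.326.
Revised power = Φ(δ − 2.326) = Φ(1.243) = 0.8931.

Power ≈ 0.893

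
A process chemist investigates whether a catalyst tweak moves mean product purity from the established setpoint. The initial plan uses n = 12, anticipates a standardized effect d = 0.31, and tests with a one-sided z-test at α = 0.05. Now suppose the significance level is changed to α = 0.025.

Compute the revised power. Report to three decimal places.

Power ≈ 0.188

δ = d·√n = 0.31 × √12 = 1.0739 (unchanged). New critical value: z_{0.025} = 1.960.
Revised power = Φ(δ − 1.960) = Φ(-0.886) = 0.1878.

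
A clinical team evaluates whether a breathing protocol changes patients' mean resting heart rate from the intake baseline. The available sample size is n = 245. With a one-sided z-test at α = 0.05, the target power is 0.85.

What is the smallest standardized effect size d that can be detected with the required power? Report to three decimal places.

d ≈ 0.171

Need Φ(δ − 1.645) = 0.85, so δ = 1.645 + 1.036 = 2.681.
δ = d·√n ⇒ d = δ/√n = 2.681/√245 = 0.1713.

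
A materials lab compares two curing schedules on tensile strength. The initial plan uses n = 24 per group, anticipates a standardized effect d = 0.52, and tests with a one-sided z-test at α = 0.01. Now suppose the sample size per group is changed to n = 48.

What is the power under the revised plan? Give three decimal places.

Power ≈ 0.588

With n = 48 per group: δ = d·√(n/2) = 0.52 × √(48/2) = 2.5475. Critical value z_{0.01} = 2.326.
Revised power = P(Z > 2.326 − δ) = Φ(0.221) = 0.5875.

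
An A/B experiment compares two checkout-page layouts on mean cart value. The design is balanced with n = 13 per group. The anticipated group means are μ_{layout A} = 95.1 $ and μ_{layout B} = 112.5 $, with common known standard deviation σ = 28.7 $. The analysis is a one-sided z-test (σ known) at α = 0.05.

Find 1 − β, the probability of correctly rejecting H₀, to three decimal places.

Standardized effect: d = |μ_{layout A} − μ_{layout B}| / σ = |95.1 − 112.5| / 28.7 = 0.6063
Noncentrality parameter: δ = d·√(n/2) = 0.6063 × √(13/2) = 1.5457
Critical value for a one-sided test at α = 0.05: z_α = 1.645.
Power = P(Z > 1.645 − δ) = Φ(-0.099) = 0.4605.

Power ≈ 0.461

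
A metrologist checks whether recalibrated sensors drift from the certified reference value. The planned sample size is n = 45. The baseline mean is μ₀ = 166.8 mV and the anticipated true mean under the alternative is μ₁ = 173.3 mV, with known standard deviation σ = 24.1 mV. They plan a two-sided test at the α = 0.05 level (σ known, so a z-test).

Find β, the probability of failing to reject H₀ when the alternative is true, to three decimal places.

Standardized effect: d = |μ₁ − μ₀| / σ = |173.3 − 166.8| / 24.1 = 0.2697
Noncentrality parameter: δ = d·√n = 0.2697 × √45 = 1.8093
Critical value for a two-sided test at α = 0.05: z_{α/2} = 1.960.
Power = Φ(δ − 1.960) + Φ(−δ − 1.960) = Φ(-0.151) + Φ(-3.769) = 0.4401 + 0.0001 = 0.4402.
Type II error: β = 1 − power = 1 − 0.4402 = 0.5598.

β ≈ 0.560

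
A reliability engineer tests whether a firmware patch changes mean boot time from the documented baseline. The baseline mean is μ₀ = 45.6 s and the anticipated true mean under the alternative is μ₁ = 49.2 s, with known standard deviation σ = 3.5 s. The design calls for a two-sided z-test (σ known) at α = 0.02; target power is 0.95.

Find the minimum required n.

n = 15

Standardized effect: d = |μ₁ − μ₀| / σ = |49.2 − 45.6| / 3.5 = 1.0286
For power 0.95 need Φ(δ − z_{0.01}) = 0.95, so δ = z_{0.01} + z_{0.05} = 2.326 + 1.645 = 3.971.
(The Φ(−δ − z_{α/2}) term is vanishingly small for δ > 0 and is dropped in the standard sample-size formula.)
δ = d·√n ⇒ n = (δ/d)² = (3.971 / 1.0286)² = 14.91.
Round up to the next whole unit.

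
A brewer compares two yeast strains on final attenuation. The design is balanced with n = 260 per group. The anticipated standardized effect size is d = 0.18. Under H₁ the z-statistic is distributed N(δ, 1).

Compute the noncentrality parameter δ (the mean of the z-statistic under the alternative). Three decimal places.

The noncentrality parameter scales effect size by the design's sample-size factor: δ = d·√(n/2) = 0.18 × √(260/2) = 2.0523

δ ≈ 2.052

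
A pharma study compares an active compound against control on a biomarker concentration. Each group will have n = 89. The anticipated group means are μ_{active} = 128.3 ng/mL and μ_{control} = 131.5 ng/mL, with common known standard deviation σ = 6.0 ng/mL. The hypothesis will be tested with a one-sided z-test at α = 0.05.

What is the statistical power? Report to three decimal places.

Standardized effect: d = |μ_{active} − μ_{control}| / σ = |128.3 − 131.5| / 6.0 = 0.5333
Noncentrality parameter: δ = d·√(n/2) = 0.5333 × √(89/2) = 3.5578
One-sided α = 0.05 → critical value z_{0.05} = 1.645.
Power = Φ(δ − 1.645) = Φ(1.913) = 0.9721.

Power ≈ 0.972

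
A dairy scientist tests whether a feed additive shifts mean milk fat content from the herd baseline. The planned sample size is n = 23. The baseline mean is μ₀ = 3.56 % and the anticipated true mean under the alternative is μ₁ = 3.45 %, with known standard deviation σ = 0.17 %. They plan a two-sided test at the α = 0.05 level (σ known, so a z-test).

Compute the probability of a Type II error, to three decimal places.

Standardized effect: d = |μ₁ − μ₀| / σ = |3.45 − 3.56| / 0.17 = 0.6471
Noncentrality parameter: δ = d·√n = 0.6471 × √23 = 3.1032
Two-sided α = 0.05 → critical value z_{0.025} = 1.960.
Power = Φ(δ − 1.960) + Φ(−δ − 1.960) = Φ(1.143) + Φ(-5.063) = 0.8735 + 0.0000 = 0.8735.
Type II error: β = 1 − power = 1 − 0.8735 = 0.1265.

β ≈ 0.126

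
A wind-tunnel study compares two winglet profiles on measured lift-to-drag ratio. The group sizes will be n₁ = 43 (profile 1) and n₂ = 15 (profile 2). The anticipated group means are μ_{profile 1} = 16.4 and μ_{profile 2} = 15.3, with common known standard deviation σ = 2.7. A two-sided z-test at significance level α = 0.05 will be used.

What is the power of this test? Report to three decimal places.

Standardized effect: d = |μ_{profile 1} − μ_{profile 2}| / σ = |16.4 − 15.3| / 2.7 = 0.4074
Noncentrality parameter: δ = d / √(1/n₁ + 1/n₂) = 0.4074 / √(1/43 + 1/15) = 1.3586
Two-sided α = 0.05 → critical value z_{0.025} = 1.960.
Power = Φ(δ − 1.960) + Φ(−δ − 1.960) = Φ(-0.601) + Φ(-3.319) = 0.2738 + 0.0005 = 0.2743.

Power ≈ 0.274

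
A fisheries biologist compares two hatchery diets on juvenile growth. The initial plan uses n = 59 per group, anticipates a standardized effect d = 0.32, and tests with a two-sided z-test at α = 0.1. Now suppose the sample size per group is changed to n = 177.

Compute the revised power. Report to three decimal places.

With n = 177 per group: δ = d·√(n/2) = 0.32 × √(177/2) = 3.0104. Critical value z_{0.05} = 1.645.
Revised power = Φ(δ − 1.645) + Φ(−δ − 1.645) = Φ(1.366) + Φ(-4.655) = 0.9140 + 0.0000 = 0.9140.

Power ≈ 0.914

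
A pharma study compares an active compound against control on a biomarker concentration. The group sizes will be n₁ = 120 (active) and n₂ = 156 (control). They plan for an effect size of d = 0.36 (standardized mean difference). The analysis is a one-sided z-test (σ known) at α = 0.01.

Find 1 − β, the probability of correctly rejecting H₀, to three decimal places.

Power ≈ 0.738

Noncentrality parameter: δ = d / √(1/n₁ + 1/n₂) = 0.36 / √(1/120 + 1/156) = 2.9648
One-sided α = 0.01 → critical value z_{0.01} = 2.326.
Power = Φ(δ − 2.326) = Φ(0.638) = 0.7384.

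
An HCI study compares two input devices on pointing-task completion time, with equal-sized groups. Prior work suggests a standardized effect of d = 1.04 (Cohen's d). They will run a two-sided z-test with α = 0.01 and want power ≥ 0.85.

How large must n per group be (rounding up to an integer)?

n = 25 per group

Set Φ(δ − 2.576) = 0.85; then δ − 2.576 = Φ⁻¹(0.85) = 1.036, giving δ = 3.612.
(The Φ(−δ − z_{α/2}) term is vanishingly small for δ > 0 and is dropped in the standard sample-size formula.)
δ = d·√(n/2) ⇒ n = 2(δ/d)² = 2 × (3.612 / 1.04)² = 24.13.
Round up to the next whole unit.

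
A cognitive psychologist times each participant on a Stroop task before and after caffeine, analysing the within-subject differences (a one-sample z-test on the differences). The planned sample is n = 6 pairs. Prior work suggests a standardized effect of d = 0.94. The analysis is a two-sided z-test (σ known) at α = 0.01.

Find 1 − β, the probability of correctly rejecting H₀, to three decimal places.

Power ≈ 0.392

Noncentrality parameter: δ = d·√n = 0.94 × √6 = 2.3025
Two-sided α = 0.01 → critical value z_{0.005} = 2.576.
Power = Φ(δ − 2.576) + Φ(−δ − 2.576) = Φ(-0.273) + Φ(-4.878) = 0.3923 + 0.0000 = 0.3923.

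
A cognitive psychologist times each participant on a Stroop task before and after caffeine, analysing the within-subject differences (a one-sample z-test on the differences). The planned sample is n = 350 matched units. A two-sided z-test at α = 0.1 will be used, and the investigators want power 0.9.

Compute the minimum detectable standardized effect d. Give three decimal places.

Required noncentrality: δ = z_{0.05} + z_{0.10} = 1.645 + 1.282 = 2.926.
(Lower-tail contribution to power is negligible for δ > 0.)
δ = d·√n ⇒ d = δ/√n = 2.926/√350 = 0.1564.

d ≈ 0.156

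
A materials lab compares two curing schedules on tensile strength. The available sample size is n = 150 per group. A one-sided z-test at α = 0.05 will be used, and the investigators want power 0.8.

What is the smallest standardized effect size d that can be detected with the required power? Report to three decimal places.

d ≈ 0.287

Required noncentrality: δ = z_{0.05} + z_{0.20} = 1.645 + 0.842 = 2.486.
δ = d·√(n/2) ⇒ d = δ/√(n/2) = 2.486/√(150/2) = 0.2871.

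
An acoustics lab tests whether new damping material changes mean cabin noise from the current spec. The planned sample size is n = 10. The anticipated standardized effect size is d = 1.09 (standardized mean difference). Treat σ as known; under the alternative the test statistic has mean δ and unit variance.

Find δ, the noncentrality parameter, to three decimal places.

δ ≈ 3.447

The noncentrality parameter scales effect size by the design's sample-size factor: δ = d·√n = 1.09 × √10 = 3.4469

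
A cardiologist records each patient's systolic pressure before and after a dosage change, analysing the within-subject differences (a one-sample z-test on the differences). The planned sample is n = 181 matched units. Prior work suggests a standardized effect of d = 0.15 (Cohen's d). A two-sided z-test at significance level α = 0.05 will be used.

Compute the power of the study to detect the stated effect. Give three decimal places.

Power ≈ 0.523

Noncentrality parameter: λ = d·√n = 0.15 × √181 = 2.0180
Critical value for a two-sided test at α = 0.05: z_{α/2} = 1.960.
Power = Φ(λ − 1.960) + Φ(−λ − 1.960) = Φ(0.058) + Φ(-3.978) = 0.5232 + 0.0000 = 0.5232.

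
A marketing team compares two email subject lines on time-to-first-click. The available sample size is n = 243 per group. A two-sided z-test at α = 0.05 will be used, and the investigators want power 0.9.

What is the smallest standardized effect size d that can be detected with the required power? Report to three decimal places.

d ≈ 0.294

Need Φ(δ − 1.960) = 0.9, so δ = 1.960 + 1.282 = 3.242.
(The second rejection-region term Φ(−δ − z_{α/2}) is negligible and dropped.)
δ = d·√(n/2) ⇒ d = δ/√(n/2) = 3.242/√(243/2) = 0.2941.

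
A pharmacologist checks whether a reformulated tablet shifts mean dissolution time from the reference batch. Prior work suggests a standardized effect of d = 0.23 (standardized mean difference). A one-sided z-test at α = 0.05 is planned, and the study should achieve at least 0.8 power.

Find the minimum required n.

Set Φ(δ − 1.645) = 0.8; then δ − 1.645 = Φ⁻¹(0.8) = 0.842, giving δ = 2.486.
δ = d·√n ⇒ n = (δ/d)² = (2.486 / 0.23)² = 116.87.
Round up to the next whole unit.

n = 117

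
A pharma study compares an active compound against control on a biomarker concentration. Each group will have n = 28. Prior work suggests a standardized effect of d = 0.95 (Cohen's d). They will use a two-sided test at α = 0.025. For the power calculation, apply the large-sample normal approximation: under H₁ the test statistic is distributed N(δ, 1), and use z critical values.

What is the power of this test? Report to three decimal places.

Power ≈ 0.905

Noncentrality parameter: δ = d·√(n/2) = 0.95 × √(28/2) = 3.5546
Critical value for a two-sided test at α = 0.025: z_{α/2} = 2.241.
Power = Φ(δ − 2.241) + Φ(−δ − 2.241) = Φ(1.313) + Φ(-5.796) = 0.9054 + 0.0000 = 0.9054.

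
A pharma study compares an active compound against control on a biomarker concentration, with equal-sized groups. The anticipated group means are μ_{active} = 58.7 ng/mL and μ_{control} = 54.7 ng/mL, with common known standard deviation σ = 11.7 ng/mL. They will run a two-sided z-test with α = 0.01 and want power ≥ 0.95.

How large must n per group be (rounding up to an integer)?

n = 305 per group

Standardized effect: d = |μ_{active} − μ_{control}| / σ = |58.7 − 54.7| / 11.7 = 0.3419
For power 0.95 need Φ(δ − z_{0.005}) = 0.95, so δ = z_{0.005} + z_{0.05} = 2.576 + 1.645 = 4.221.
(Ignoring the negligible lower-tail rejection probability gives the usual closed-form inversion.)
δ = d·√(n/2) ⇒ n = 2(δ/d)² = 2 × (4.221 / 0.3419)² = 304.82.
Rounding up, n = 305 per group.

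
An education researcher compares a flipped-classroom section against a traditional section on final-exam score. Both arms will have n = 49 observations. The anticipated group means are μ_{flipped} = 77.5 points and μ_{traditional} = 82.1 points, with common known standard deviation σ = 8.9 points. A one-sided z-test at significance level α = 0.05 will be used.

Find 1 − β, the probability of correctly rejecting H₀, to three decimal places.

Standardized effect: d = |μ_{flipped} − μ_{traditional}| / σ = |77.5 − 82.1| / 8.9 = 0.5169
Noncentrality parameter: δ = d·√(n/2) = 0.5169 × √(49/2) = 2.5583
One-sided α = 0.05 → critical value z_{0.05} = 1.645.
Power = Φ(δ − 1.645) = Φ(0.913) = 0.8195.

Power ≈ 0.819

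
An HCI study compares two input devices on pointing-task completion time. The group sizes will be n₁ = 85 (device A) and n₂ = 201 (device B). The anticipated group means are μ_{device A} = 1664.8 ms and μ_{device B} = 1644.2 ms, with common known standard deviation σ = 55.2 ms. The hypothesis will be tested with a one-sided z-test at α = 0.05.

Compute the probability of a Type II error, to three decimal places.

Standardized effect: d = |μ_{device A} − μ_{device B}| / σ = |1664.8 − 1644.2| / 55.2 = 0.3732
Noncentrality parameter: δ = d / √(1/n₁ + 1/n₂) = 0.3732 / √(1/85 + 1/201) = 2.8844
Critical value for a one-sided test at α = 0.05: z_α = 1.645.
Power = Φ(δ − 1.645) = Φ(1.240) = 0.8924.
Type II error: β = 1 − power = 1 − 0.8924 = 0.1076.

β ≈ 0.108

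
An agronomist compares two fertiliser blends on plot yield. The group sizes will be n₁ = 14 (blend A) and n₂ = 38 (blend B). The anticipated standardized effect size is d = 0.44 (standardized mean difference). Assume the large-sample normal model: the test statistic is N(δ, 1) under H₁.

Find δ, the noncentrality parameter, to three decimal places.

The noncentrality parameter scales effect size by the design's sample-size factor: δ = d / √(1/n₁ + 1/n₂) = 0.44 / √(1/14 + 1/38) = 1.4074

δ ≈ 1.407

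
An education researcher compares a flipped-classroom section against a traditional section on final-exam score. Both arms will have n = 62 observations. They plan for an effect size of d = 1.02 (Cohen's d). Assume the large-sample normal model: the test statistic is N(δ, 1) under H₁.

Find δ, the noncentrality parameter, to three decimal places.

δ ≈ 5.679

The noncentrality parameter scales effect size by the design's sample-size factor: δ = d·√(n/2) = 1.02 × √(62/2) = 5.6791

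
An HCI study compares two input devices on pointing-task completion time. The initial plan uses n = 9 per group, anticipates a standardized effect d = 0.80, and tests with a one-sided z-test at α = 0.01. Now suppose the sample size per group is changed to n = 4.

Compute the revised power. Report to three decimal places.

With n = 4 per group: δ = d·√(n/2) = 0.80 × √(4/2) = 1.1314. Critical value z_{0.01} = 2.326.
Revised power = Φ(δ − 2.326) = Φ(-1.195) = 0.1160.

Power ≈ 0.116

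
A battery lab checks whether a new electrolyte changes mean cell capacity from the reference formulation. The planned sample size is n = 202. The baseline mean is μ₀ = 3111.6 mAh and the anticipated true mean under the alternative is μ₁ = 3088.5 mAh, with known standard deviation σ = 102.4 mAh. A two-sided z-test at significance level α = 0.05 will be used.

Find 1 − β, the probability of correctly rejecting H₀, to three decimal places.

Standardized effect: d = |μ₁ − μ₀| / σ = |3088.5 − 3111.6| / 102.4 = 0.2256
Noncentrality parameter: δ = d·√n = 0.2256 × √202 = 3.2062
Two-sided α = 0.05 → critical value z_{0.025} = 1.960.
Power = Φ(δ − 1.960) + Φ(−δ − 1.960) = Φ(1.246) + Φ(-5.166) = 0.8937 + 0.0000 = 0.8937.

Power ≈ 0.894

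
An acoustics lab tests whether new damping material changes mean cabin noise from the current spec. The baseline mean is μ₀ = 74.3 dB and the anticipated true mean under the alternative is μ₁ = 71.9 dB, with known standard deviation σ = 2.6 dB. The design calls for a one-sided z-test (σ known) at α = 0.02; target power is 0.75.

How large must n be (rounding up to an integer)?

Standardized effect: d = |μ₁ − μ₀| / σ = |71.9 − 74.3| / 2.6 = 0.9231
For power 0.75 need Φ(δ − z_{0.02}) = 0.75, so δ = z_{0.02} + z_{0.25} = 2.054 + 0.674 = 2.728.
δ = d·√n ⇒ n = (δ/d)² = (2.728 / 0.9231)² = 8.74.
Round up to the next whole unit.

n = 9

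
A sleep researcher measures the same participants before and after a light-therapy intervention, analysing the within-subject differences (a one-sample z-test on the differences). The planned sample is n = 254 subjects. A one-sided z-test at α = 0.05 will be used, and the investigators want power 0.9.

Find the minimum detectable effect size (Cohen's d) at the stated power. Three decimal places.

Required noncentrality: δ = z_{0.05} + z_{0.10} = 1.645 + 1.282 = 2.926.
δ = d·√n ⇒ d = δ/√n = 2.926/√254 = 0.1836.

d ≈ 0.184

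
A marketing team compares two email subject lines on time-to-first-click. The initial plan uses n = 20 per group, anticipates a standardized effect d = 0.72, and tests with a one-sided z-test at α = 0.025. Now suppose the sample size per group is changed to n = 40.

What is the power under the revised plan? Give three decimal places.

Power ≈ 0.896

With n = 40 per group: δ = d·√(n/2) = 0.72 × √(40/2) = 3.2199. Critical value z_{0.025} = 1.960.
Revised power = Φ(δ − 1.960) = Φ(1.260) = 0.8962.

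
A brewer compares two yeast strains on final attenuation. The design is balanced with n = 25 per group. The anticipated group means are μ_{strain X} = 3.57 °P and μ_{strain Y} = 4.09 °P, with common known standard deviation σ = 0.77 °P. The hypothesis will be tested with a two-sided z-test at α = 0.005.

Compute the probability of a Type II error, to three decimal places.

Standardized effect: d = |μ_{strain X} − μ_{strain Y}| / σ = |3.57 − 4.09| / 0.77 = 0.6753
Noncentrality parameter: δ = d·√(n/2) = 0.6753 × √(25/2) = 2.3876
Critical value for a two-sided test at α = 0.005: z_{α/2} = 2.807.
Power = Φ(δ − 2.807) + Φ(−δ − 2.807) = Φ(-0.419) + Φ(-5.195) = 0.3375 + 0.0000 = 0.3375.
Type II error: β = 1 − power = 1 − 0.3375 = 0.6625.

β ≈ 0.663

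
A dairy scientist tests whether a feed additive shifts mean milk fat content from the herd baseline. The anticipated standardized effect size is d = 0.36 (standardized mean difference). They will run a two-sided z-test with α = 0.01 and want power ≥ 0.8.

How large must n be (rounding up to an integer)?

Set Φ(δ − 2.576) = 0.8; then δ − 2.576 = Φ⁻¹(0.8) = 0.842, giving δ = 3.417.
(Ignoring the negligible lower-tail rejection probability gives the usual closed-form inversion.)
δ = d·√n ⇒ n = (δ/d)² = (3.417 / 0.36)² = 90.12.
Rounding up, n = 91.

n = 91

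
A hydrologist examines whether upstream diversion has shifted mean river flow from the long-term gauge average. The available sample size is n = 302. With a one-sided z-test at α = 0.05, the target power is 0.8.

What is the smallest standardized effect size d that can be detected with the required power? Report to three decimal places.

Required noncentrality: δ = z_{0.05} + z_{0.20} = 1.645 + 0.842 = 2.486.
δ = d·√n ⇒ d = δ/√n = 2.486/√302 = 0.1431.

d ≈ 0.143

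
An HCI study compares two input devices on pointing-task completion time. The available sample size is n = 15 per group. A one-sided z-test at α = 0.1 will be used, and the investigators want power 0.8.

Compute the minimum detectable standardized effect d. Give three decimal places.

Required noncentrality: δ = z_{0.1} + z_{0.20} = 1.282 + 0.842 = 2.123.
δ = d·√(n/2) ⇒ d = δ/√(n/2) = 2.123/√(15/2) = 0.7753.

d ≈ 0.775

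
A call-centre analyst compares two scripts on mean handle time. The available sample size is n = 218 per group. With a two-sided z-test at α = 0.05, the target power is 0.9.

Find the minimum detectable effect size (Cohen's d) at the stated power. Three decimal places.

d ≈ 0.310

Required noncentrality: δ = z_{0.025} + z_{0.10} = 1.960 + 1.282 = 3.242.
(The second rejection-region term Φ(−δ − z_{α/2}) is negligible and dropped.)
δ = d·√(n/2) ⇒ d = δ/√(n/2) = 3.242/√(218/2) = 0.3105.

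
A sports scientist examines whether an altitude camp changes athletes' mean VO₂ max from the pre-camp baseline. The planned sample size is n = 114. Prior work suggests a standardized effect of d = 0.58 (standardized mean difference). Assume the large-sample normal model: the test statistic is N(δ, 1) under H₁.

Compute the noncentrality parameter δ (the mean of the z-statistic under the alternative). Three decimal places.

δ = d·√n = 0.58 × √114 = 6.1927

δ ≈ 6.193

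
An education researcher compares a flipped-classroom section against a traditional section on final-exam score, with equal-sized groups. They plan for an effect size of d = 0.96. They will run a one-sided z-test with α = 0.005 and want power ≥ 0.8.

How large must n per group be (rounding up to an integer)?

n = 26 per group

Set Φ(δ − 2.576) = 0.8; then δ − 2.576 = Φ⁻¹(0.8) = 0.842, giving δ = 3.417.
δ = d·√(n/2) ⇒ n = 2(δ/d)² = 2 × (3.417 / 0.96)² = 25.34.
Rounding up, n = 26 per group.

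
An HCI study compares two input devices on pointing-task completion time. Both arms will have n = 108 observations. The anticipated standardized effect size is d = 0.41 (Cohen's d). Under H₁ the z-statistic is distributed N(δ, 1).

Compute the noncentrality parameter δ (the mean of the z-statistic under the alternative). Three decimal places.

δ ≈ 3.013

δ = d·√(n/2) = 0.41 × √(108/2) = 3.0129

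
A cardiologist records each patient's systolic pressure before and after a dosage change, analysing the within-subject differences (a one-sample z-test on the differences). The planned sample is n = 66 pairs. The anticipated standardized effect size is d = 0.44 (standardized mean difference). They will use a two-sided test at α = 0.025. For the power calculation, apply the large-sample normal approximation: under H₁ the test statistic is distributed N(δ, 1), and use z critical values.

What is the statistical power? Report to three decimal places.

Power ≈ 0.909

Noncentrality parameter: δ = d·√n = 0.44 × √66 = 3.5746
Two-sided α = 0.025 → critical value z_{0.0125} = 2.241.
Power = Φ(δ − 2.241) + Φ(−δ − 2.241) = Φ(1.333) + Φ(-5.816) = 0.9088 + 0.0000 = 0.9088.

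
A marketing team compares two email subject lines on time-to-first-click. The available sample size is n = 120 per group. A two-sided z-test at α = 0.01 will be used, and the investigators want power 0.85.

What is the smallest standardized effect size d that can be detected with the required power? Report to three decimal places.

d ≈ 0.466

Need Φ(δ − 2.576) = 0.85, so δ = 2.576 + 1.036 = 3.612.
(The second rejection-region term Φ(−δ − z_{α/2}) is negligible and dropped.)
δ = d·√(n/2) ⇒ d = δ/√(n/2) = 3.612/√(120/2) = 0.4663.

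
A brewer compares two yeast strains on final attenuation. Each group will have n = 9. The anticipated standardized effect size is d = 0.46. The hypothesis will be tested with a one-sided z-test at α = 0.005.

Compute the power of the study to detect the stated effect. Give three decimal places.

Noncentrality parameter: δ = d·√(n/2) = 0.46 × √(9/2) = 0.9758
One-sided α = 0.005 → critical value z_{0.005} = 2.576.
Power = P(Z > 2.576 − δ) = Φ(-1.600) = 0.0548.

Power ≈ 0.055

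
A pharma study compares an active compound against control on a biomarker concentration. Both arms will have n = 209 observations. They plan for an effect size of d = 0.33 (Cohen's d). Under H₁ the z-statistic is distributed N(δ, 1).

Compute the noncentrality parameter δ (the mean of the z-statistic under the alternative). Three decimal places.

δ = d·√(n/2) = 0.33 × √(209/2) = 3.3734

δ ≈ 3.373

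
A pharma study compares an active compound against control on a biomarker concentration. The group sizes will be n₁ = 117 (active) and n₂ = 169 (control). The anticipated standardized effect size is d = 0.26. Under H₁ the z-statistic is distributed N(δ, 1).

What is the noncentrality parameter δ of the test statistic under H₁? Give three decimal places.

δ = d / √(1/n₁ + 1/n₂) = 0.26 / √(1/117 + 1/169) = 2.1619

δ ≈ 2.162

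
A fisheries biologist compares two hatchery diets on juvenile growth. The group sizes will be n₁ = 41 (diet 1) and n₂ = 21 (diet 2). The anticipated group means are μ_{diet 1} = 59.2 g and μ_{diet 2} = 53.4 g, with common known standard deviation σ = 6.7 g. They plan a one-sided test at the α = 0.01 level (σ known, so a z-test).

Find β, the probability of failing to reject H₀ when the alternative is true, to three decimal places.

β ≈ 0.184

Standardized effect: d = |μ_{diet 1} − μ_{diet 2}| / σ = |59.2 − 53.4| / 6.7 = 0.8657
Noncentrality parameter: δ = d / √(1/n₁ + 1/n₂) = 0.8657 / √(1/41 + 1/21) = 3.2260
Critical value for a one-sided test at α = 0.01: z_α = 2.326.
Power = Φ(δ − 2.326) = Φ(0.900) = 0.8158.
Type II error: β = 1 − power = 1 − 0.8158 = 0.1842.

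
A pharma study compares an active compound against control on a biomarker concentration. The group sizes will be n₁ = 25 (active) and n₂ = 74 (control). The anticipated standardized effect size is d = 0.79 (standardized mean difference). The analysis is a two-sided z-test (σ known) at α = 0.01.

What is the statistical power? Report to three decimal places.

Noncentrality parameter: δ = d / √(1/n₁ + 1/n₂) = 0.79 / √(1/25 + 1/74) = 3.4150
Critical value for a two-sided test at α = 0.01: z_{α/2} = 2.576.
Power = Φ(δ − 2.576) + Φ(−δ − 2.576) = Φ(0.839) + Φ(-5.991) = 0.7993 + 0.0000 = 0.7993.

Power ≈ 0.799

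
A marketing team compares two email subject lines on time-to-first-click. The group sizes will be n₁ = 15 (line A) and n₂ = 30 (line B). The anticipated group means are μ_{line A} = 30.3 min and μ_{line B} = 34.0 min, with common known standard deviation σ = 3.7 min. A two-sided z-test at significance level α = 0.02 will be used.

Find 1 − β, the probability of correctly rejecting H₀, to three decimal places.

Power ≈ 0.798

Standardized effect: d = |μ_{line A} − μ_{line B}| / σ = |30.3 − 34.0| / 3.7 = 1.0000
Noncentrality parameter: δ = d / √(1/n₁ + 1/n₂) = 1.0000 / √(1/15 + 1/30) = 3.1623
Two-sided α = 0.02 → critical value z_{0.01} = 2.326.
Power = Φ(δ − 2.326) + Φ(−δ − 2.326) = Φ(0.836) + Φ(-5.489) = 0.7984 + 0.0000 = 0.7984.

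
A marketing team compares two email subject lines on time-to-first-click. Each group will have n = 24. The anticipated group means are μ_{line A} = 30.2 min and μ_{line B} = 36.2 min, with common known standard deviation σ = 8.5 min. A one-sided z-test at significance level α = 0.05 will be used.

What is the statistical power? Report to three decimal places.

Power ≈ 0.788

Standardized effect: d = |μ_{line A} − μ_{line B}| / σ = |30.2 − 36.2| / 8.5 = 0.7059
Noncentrality parameter: δ = d·√(n/2) = 0.7059 × √(24/2) = 2.4452
One-sided α = 0.05 → critical value z_{0.05} = 1.645.
Power = P(Z > 1.645 − δ) = Φ(0.800) = 0.7883.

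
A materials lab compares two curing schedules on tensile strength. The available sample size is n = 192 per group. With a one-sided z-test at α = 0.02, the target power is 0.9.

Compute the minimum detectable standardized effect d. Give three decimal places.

d ≈ 0.340

Required noncentrality: δ = z_{0.02} + z_{0.10} = 2.054 + 1.282 = 3.335.
δ = d·√(n/2) ⇒ d = δ/√(n/2) = 3.335/√(192/2) = 0.3404.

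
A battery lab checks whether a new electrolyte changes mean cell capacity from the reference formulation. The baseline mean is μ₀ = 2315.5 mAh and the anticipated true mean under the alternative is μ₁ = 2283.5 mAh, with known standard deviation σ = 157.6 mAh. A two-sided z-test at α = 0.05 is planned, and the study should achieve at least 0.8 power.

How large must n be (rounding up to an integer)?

Standardized effect: d = |μ₁ − μ₀| / σ = |2283.5 − 2315.5| / 157.6 = 0.2030
Set Φ(δ − 1.960) = 0.8; then δ − 1.960 = Φ⁻¹(0.8) = 0.842, giving δ = 2.802.
(Ignoring the negligible lower-tail rejection probability gives the usual closed-form inversion.)
δ = d·√n ⇒ n = (δ/d)² = (2.802 / 0.2030)² = 190.38.
Rounding up, n = 191.

n = 191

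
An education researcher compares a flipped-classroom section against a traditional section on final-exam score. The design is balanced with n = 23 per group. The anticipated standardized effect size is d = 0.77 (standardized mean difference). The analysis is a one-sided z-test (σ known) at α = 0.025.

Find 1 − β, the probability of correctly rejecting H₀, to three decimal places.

Power ≈ 0.743

Noncentrality parameter: δ = d·√(n/2) = 0.77 × √(23/2) = 2.6112
One-sided α = 0.025 → critical value z_{0.025} = 1.960.
Power = P(Z > 1.960 − δ) = Φ(0.651) = 0.7426.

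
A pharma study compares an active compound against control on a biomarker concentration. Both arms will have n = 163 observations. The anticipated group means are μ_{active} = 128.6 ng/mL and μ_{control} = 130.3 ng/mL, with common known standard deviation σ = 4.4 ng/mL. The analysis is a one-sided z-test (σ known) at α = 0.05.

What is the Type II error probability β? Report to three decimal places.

β ≈ 0.033

Standardized effect: d = |μ_{active} − μ_{control}| / σ = |128.6 − 130.3| / 4.4 = 0.3864
Noncentrality parameter: δ = d·√(n/2) = 0.3864 × √(163/2) = 3.4880
One-sided α = 0.05 → critical value z_{0.05} = 1.645.
Power = Φ(δ − 1.645) = Φ(1.843) = 0.9673.
Type II error: β = 1 − power = 1 − 0.9673 = 0.0327.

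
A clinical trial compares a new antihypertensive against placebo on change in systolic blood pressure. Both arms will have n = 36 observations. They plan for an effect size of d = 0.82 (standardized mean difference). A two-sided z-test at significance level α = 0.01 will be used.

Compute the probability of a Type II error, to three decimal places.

β ≈ 0.183

Noncentrality parameter: δ = d·√(n/2) = 0.82 × √(36/2) = 3.4790
Critical value for a two-sided test at α = 0.01: z_{α/2} = 2.576.
Power = Φ(δ − 2.576) + Φ(−δ − 2.576) = Φ(0.903) + Φ(-6.055) = 0.8168 + 0.0000 = 0.8168.
Type II error: β = 1 − power = 1 − 0.8168 = 0.1832.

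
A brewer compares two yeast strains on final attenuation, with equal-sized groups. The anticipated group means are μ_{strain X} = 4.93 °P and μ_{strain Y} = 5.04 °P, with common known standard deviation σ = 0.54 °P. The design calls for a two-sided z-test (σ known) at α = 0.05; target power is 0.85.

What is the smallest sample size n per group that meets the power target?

Standardized effect: d = |μ_{strain X} − μ_{strain Y}| / σ = |4.93 − 5.04| / 0.54 = 0.2037
Set Φ(δ − 1.960) = 0.85; then δ − 1.960 = Φ⁻¹(0.85) = 1.036, giving δ = 2.996.
(For δ > 0 the lower-tail rejection region contributes negligibly to power, so the one-term inversion is standard.)
δ = d·√(n/2) ⇒ n = 2(δ/d)² = 2 × (2.996 / 0.2037)² = 432.74.
Rounding up, n = 433 per group.

n = 433 per group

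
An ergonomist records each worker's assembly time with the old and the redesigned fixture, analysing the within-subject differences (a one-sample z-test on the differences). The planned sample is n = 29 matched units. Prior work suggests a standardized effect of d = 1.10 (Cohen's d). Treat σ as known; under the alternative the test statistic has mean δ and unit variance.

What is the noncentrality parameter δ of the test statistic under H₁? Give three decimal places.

The noncentrality parameter scales effect size by the design's sample-size factor: δ = d·√n = 1.10 × √29 = 5.9237

δ ≈ 5.924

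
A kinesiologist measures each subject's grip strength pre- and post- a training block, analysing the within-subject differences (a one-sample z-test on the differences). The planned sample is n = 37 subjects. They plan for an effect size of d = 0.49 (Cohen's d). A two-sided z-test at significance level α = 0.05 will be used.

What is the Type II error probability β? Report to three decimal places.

Noncentrality parameter: δ = d·√n = 0.49 × √37 = 2.9806
Two-sided α = 0.05 → critical value z_{0.025} = 1.960.
Power = Φ(δ − 1.960) + Φ(−δ − 1.960) = Φ(1.021) + Φ(-4.941) = 0.8463 + 0.0000 = 0.8463.
Type II error: β = 1 − power = 1 − 0.8463 = 0.1537.

β ≈ 0.154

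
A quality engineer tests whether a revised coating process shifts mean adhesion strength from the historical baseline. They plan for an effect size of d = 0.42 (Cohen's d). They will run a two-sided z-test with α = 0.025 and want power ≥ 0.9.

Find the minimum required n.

Set Φ(δ − 2.241) = 0.9; then δ − 2.241 = Φ⁻¹(0.9) = 1.282, giving δ = 3.523.
(For δ > 0 the lower-tail rejection region contributes negligibly to power, so the one-term inversion is standard.)
δ = d·√n ⇒ n = (δ/d)² = (3.523 / 0.42)² = 70.36.
Round up to the next whole unit.

n = 71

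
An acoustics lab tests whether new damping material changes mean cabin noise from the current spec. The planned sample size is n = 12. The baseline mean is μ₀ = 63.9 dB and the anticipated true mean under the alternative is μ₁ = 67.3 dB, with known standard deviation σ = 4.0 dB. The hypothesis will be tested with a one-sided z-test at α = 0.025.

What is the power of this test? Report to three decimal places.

Power ≈ 0.838

Standardized effect: d = |μ₁ − μ₀| / σ = |67.3 − 63.9| / 4.0 = 0.8500
Noncentrality parameter: δ = d·√n = 0.8500 × √12 = 2.9445
Critical value for a one-sided test at α = 0.025: z_α = 1.960.
Power = Φ(δ − 1.960) = Φ(0.985) = 0.8376.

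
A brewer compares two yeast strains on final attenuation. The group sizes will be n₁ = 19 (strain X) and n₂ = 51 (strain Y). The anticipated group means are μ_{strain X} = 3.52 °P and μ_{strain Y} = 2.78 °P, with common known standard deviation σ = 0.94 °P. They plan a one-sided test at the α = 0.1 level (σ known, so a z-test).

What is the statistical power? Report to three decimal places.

Standardized effect: d = |μ_{strain X} − μ_{strain Y}| / σ = |3.52 − 2.78| / 0.94 = 0.7872
Noncentrality parameter: λ = d / √(1/n₁ + 1/n₂) = 0.7872 / √(1/19 + 1/51) = 2.9290
Critical value for a one-sided test at α = 0.1: z_α = 1.282.
Power = Φ(λ − 1.282) = Φ(1.647) = 0.9503.

Power ≈ 0.950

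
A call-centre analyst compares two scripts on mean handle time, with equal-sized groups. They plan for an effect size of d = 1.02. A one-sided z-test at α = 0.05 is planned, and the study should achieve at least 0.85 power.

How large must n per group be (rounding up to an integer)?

Set Φ(δ − 1.645) = 0.85; then δ − 1.645 = Φ⁻¹(0.85) = 1.036, giving δ = 2.681.
δ = d·√(n/2) ⇒ n = 2(δ/d)² = 2 × (2.681 / 1.02)² = 13.82.
Rounding up, n = 14 per group.

n = 14 per group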